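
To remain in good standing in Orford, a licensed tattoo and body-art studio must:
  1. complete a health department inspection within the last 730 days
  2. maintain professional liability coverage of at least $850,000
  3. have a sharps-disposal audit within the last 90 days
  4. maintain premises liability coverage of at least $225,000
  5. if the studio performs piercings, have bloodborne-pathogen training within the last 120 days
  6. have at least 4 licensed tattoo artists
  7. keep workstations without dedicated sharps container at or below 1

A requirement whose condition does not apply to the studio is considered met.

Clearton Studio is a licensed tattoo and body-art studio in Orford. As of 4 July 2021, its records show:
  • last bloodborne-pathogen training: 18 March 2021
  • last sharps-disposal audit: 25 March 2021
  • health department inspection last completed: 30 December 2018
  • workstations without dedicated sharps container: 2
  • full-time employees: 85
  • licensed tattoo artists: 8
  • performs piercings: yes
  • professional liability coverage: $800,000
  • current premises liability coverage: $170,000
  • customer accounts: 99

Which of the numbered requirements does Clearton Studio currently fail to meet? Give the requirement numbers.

1. health department inspection 917 days ago vs limit 730 → not met
2. professional liability coverage $800,000 < $850,000 → not met
3. sharps-disposal audit 101 days ago vs limit 90 → not met
4. premises liability coverage $170,000 < $225,000 → not met
5. condition 'performs piercings' holds; bloodborne-pathogen training 108 days ago vs limit 120 → met
6. licensed tattoo artists 8 ≥ 4 → met
7. workstations without dedicated sharps container 2 > 1 → not met
Not met: 1, 2, 3, 4, 7

1, 2, 3, 4, 7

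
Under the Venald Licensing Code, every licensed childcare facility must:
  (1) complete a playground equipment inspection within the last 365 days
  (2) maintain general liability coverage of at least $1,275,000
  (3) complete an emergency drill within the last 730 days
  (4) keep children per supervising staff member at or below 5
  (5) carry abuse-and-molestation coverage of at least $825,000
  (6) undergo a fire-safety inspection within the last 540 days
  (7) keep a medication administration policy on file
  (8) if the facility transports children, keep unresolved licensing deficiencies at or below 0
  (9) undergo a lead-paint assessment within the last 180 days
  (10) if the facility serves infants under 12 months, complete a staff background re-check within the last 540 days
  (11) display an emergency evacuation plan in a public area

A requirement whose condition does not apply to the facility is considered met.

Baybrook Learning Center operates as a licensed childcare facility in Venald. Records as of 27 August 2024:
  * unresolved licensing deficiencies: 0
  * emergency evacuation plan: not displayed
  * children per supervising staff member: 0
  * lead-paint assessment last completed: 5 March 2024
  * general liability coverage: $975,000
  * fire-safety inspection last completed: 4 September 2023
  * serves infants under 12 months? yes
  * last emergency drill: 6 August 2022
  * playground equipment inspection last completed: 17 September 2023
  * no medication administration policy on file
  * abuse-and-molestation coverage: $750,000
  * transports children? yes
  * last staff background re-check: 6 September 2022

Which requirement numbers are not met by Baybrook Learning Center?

1. playground equipment inspection 345 days ago vs limit 365 → met
2. general liability coverage $975,000 < $1,275,000 → not met
3. emergency drill 752 days ago vs limit 730 → not met
4. children per supervising staff member 0 ≤ 5 → met
5. abuse-and-molestation coverage $750,000 < $825,000 → not met
6. fire-safety inspection 358 days ago vs limit 540 → met
7. medication administration policy absent → not met
8. condition 'transports children' holds; unresolved licensing deficiencies 0 ≤ 0 → met
9. lead-paint assessment 175 days ago vs limit 180 → met
10. condition 'serves infants under 12 months' holds; staff background re-check 721 days ago vs limit 540 → not met
11. emergency evacuation plan absent → not met
Not met: 2, 3, 5, 7, 10, 11

2, 3, 5, 7, 10, 11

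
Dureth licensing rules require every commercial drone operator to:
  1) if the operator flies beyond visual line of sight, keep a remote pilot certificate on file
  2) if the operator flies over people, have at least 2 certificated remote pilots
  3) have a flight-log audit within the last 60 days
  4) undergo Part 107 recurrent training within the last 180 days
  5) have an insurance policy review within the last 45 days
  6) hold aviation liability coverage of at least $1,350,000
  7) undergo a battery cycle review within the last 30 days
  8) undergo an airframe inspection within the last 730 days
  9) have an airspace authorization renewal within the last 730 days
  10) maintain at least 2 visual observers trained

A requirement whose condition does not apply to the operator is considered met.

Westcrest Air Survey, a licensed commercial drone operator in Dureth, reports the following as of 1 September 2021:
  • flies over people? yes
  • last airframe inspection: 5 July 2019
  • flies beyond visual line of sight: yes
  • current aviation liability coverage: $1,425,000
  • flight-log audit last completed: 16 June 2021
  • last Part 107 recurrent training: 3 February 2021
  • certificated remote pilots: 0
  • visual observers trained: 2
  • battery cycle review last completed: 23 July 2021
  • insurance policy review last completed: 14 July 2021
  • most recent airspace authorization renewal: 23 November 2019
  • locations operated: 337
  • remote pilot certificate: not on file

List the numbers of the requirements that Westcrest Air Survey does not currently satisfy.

1, 2, 3, 4, 5, 7, 8

1. condition 'flies beyond visual line of sight' holds; remote pilot certificate absent → not met
2. condition 'flies over people' holds; certificated remote pilots 0 < 2 → not met
3. flight-log audit 77 days ago vs limit 60 → not met
4. Part 107 recurrent training 210 days ago vs limit 180 → not met
5. insurance policy review 49 days ago vs limit 45 → not met
6. aviation liability coverage $1,425,000 ≥ $1,350,000 → met
7. battery cycle review 40 days ago vs limit 30 → not met
8. airframe inspection 789 days ago vs limit 730 → not met
9. airspace authorization renewal 648 days ago vs limit 730 → met
10. visual observers trained 2 ≥ 2 → met
Not met: 1, 2, 3, 4, 5, 7, 8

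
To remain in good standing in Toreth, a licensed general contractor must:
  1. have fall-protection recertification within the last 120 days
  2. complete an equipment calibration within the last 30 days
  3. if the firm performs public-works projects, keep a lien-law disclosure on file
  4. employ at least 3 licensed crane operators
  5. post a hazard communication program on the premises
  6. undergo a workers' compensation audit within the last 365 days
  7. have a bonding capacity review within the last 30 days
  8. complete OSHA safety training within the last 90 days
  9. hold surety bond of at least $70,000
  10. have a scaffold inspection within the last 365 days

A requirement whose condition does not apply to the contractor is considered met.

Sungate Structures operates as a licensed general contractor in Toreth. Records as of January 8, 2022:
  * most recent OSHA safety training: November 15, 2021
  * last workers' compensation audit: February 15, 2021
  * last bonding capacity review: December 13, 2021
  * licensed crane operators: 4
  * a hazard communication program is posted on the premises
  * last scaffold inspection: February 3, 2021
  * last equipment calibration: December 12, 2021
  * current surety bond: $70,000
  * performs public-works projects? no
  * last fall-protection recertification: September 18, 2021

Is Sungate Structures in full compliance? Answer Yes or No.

1. fall-protection recertification 112 days ago vs limit 120 → met
2. equipment calibration 27 days ago vs limit 30 → met
3. condition 'performs public-works projects' does not hold → requirement n/a → met
4. licensed crane operators 4 ≥ 3 → met
5. hazard communication program present → met
6. workers' compensation audit 327 days ago vs limit 365 → met
7. bonding capacity review 26 days ago vs limit 30 → met
8. OSHA safety training 54 days ago vs limit 90 → met
9. surety bond $70,000 ≥ $70,000 → met
10. scaffold inspection 339 days ago vs limit 365 → met
All met.

Yes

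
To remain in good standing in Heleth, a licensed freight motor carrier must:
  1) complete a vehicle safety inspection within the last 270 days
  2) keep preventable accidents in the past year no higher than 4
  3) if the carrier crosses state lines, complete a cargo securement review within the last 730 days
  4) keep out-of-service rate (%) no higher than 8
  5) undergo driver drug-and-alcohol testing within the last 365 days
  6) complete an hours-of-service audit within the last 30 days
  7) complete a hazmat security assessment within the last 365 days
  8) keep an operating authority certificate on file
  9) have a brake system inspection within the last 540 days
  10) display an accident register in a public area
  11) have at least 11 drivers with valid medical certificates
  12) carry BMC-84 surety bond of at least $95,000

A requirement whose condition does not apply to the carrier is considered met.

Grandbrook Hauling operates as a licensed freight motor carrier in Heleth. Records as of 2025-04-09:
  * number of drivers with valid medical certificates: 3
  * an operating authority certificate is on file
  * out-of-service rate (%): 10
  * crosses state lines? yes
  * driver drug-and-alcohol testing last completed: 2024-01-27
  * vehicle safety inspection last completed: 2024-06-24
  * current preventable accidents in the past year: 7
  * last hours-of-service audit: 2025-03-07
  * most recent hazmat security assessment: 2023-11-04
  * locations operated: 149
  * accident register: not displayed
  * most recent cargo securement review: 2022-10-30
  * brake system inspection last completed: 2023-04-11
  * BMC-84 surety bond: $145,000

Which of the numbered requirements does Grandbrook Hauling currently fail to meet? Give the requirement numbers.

1. vehicle safety inspection 289 days ago vs limit 270 → not met
2. preventable accidents in the past year 7 > 4 → not met
3. condition 'crosses state lines' holds; cargo securement review 892 days ago vs limit 730 → not met
4. out-of-service rate (%) 10 > 8 → not met
5. driver drug-and-alcohol testing 438 days ago vs limit 365 → not met
6. hours-of-service audit 33 days ago vs limit 30 → not met
7. hazmat security assessment 522 days ago vs limit 365 → not met
8. operating authority certificate present → met
9. brake system inspection 729 days ago vs limit 540 → not met
10. accident register absent → not met
11. drivers with valid medical certificates 3 < 11 → not met
12. BMC-84 surety bond $145,000 ≥ $95,000 → met
Not met: 1, 2, 3, 4, 5, 6, 7, 9, 10, 11

1, 2, 3, 4, 5, 6, 7, 9, 10, 11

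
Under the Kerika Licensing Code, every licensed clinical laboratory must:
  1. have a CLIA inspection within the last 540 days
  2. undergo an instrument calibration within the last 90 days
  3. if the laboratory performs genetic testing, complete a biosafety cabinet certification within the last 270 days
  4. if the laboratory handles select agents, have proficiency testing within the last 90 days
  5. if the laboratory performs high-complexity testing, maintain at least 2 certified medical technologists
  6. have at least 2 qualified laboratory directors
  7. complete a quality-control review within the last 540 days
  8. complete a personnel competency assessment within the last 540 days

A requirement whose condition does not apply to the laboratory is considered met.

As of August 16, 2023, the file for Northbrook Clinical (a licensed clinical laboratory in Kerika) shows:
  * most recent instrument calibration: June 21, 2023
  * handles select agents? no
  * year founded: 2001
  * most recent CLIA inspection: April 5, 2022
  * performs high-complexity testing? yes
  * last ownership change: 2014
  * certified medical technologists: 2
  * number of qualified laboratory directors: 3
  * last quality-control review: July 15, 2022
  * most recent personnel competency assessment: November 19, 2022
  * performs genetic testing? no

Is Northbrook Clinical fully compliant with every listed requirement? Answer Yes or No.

1. CLIA inspection 498 days ago vs limit 540 → met
2. instrument calibration 56 days ago vs limit 90 → met
3. condition 'performs genetic testing' does not hold → requirement n/a → met
4. condition 'handles select agents' does not hold → requirement n/a → met
5. condition 'performs high-complexity testing' holds; certified medical technologists 2 ≥ 2 → met
6. qualified laboratory directors 3 ≥ 2 → met
7. quality-control review 397 days ago vs limit 540 → met
8. personnel competency assessment 270 days ago vs limit 540 → met
All met.

Yes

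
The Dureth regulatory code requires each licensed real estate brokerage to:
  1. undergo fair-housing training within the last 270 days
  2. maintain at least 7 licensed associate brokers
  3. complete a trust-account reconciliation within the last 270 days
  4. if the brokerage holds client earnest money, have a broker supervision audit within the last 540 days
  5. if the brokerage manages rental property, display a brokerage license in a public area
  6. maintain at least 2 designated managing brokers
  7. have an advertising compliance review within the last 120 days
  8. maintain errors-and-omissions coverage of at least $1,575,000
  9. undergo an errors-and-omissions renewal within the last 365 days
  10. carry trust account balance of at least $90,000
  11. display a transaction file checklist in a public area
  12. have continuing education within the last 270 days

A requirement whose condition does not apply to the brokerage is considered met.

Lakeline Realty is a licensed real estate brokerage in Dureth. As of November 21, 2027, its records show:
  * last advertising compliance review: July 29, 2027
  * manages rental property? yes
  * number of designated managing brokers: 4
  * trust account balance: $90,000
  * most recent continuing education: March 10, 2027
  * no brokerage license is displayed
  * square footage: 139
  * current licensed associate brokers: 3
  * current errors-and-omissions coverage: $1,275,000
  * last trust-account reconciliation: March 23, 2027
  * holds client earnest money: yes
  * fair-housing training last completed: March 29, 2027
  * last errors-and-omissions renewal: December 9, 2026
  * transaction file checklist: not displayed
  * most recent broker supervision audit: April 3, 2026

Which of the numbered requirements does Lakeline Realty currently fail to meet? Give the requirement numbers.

1. fair-housing training 237 days ago vs limit 270 → met
2. licensed associate brokers 3 < 7 → not met
3. trust-account reconciliation 243 days ago vs limit 270 → met
4. condition 'holds client earnest money' holds; broker supervision audit 597 days ago vs limit 540 → not met
5. condition 'manages rental property' holds; brokerage license absent → not met
6. designated managing brokers 4 ≥ 2 → met
7. advertising compliance review 115 days ago vs limit 120 → met
8. errors-and-omissions coverage $1,275,000 < $1,575,000 → not met
9. errors-and-omissions renewal 347 days ago vs limit 365 → met
10. trust account balance $90,000 ≥ $90,000 → met
11. transaction file checklist absent → not met
12. continuing education 256 days ago vs limit 270 → met
Not met: 2, 4, 5, 8, 11

2, 4, 5, 8, 11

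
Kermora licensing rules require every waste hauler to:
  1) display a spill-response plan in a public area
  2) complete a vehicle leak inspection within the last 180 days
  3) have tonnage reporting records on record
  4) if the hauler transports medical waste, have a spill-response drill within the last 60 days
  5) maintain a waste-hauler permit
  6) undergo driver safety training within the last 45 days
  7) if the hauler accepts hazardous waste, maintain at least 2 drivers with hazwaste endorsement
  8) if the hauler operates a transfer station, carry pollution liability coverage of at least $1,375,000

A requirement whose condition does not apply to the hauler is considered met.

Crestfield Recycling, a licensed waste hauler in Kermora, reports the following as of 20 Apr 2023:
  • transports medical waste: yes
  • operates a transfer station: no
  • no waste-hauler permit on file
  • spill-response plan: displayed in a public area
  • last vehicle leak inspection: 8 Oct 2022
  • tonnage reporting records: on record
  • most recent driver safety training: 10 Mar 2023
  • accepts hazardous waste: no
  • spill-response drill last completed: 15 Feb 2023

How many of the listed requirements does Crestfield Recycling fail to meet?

3

1. spill-response plan present → met
2. vehicle leak inspection 194 days ago vs limit 180 → not met
3. tonnage reporting records present → met
4. condition 'transports medical waste' holds; spill-response drill 64 days ago vs limit 60 → not met
5. waste-hauler permit absent → not met
6. driver safety training 41 days ago vs limit 45 → met
7. condition 'accepts hazardous waste' does not hold → requirement n/a → met
8. condition 'operates a transfer station' does not hold → requirement n/a → met
Not met: 3 of 8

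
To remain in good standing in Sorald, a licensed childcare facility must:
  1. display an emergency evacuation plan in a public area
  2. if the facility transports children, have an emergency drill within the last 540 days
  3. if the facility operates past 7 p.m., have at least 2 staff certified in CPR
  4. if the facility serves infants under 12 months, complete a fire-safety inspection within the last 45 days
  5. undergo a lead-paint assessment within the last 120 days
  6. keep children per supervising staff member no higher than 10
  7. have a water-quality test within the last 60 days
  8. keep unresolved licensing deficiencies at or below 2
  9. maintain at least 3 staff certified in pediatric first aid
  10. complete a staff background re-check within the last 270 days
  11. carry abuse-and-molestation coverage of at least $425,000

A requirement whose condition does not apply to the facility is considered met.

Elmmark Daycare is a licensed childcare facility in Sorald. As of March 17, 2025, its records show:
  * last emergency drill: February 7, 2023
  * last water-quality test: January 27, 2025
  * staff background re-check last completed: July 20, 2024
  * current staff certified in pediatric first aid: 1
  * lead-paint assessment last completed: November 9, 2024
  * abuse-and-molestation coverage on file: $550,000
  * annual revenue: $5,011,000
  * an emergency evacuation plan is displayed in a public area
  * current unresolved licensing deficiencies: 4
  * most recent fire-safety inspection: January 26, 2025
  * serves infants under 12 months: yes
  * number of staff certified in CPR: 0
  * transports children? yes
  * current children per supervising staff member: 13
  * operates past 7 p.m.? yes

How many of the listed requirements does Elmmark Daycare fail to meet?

1. emergency evacuation plan present → met
2. condition 'transports children' holds; emergency drill 769 days ago vs limit 540 → not met
3. condition 'operates past 7 p.m.' holds; staff certified in CPR 0 < 2 → not met
4. condition 'serves infants under 12 months' holds; fire-safety inspection 50 days ago vs limit 45 → not met
5. lead-paint assessment 128 days ago vs limit 120 → not met
6. children per supervising staff member 13 > 10 → not met
7. water-quality test 49 days ago vs limit 60 → met
8. unresolved licensing deficiencies 4 > 2 → not met
9. staff certified in pediatric first aid 1 < 3 → not met
10. staff background re-check 240 days ago vs limit 270 → met
11. abuse-and-molestation coverage $550,000 ≥ $425,000 → met
Not met: 7 of 11

7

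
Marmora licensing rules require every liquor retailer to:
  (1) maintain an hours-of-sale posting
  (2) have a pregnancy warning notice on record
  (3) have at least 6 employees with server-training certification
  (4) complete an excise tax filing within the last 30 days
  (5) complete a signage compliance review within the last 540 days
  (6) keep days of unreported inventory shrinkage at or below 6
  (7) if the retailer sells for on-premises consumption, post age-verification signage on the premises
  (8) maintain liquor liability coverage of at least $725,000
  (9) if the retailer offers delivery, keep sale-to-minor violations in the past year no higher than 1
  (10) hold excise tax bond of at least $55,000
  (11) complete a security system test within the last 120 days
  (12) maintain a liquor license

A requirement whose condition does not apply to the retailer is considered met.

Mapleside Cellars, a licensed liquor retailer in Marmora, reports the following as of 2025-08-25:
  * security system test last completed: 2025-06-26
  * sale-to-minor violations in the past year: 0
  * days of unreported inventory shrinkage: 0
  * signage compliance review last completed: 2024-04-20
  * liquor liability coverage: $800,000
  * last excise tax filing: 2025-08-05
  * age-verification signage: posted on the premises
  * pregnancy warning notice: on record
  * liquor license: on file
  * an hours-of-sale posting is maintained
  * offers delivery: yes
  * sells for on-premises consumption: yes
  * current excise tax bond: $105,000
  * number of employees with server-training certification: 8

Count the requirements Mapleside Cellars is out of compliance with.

0

1. hours-of-sale posting present → met
2. pregnancy warning notice present → met
3. employees with server-training certification 8 ≥ 6 → met
4. excise tax filing 20 days ago vs limit 30 → met
5. signage compliance review 492 days ago vs limit 540 → met
6. days of unreported inventory shrinkage 0 ≤ 6 → met
7. condition 'sells for on-premises consumption' holds; age-verification signage present → met
8. liquor liability coverage $800,000 ≥ $725,000 → met
9. condition 'offers delivery' holds; sale-to-minor violations in the past year 0 ≤ 1 → met
10. excise tax bond $105,000 ≥ $55,000 → met
11. security system test 60 days ago vs limit 120 → met
12. liquor license present → met
Not met: 0 of 12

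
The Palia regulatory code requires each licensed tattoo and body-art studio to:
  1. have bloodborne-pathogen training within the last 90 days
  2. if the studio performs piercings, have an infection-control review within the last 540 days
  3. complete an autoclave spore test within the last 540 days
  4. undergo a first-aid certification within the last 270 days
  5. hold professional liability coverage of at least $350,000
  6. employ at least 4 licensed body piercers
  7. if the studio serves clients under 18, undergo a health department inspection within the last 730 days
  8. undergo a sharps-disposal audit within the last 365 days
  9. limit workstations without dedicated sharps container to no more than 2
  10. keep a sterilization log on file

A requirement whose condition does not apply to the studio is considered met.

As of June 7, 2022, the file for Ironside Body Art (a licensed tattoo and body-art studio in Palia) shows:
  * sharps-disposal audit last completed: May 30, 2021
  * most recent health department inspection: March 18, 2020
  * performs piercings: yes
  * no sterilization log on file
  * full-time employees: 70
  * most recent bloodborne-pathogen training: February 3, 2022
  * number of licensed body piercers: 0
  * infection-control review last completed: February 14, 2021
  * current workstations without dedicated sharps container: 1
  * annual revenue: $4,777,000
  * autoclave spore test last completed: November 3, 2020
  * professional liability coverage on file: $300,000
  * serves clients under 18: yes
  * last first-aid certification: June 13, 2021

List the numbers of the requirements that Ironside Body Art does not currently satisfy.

1. bloodborne-pathogen training 124 days ago vs limit 90 → not met
2. condition 'performs piercings' holds; infection-control review 478 days ago vs limit 540 → met
3. autoclave spore test 581 days ago vs limit 540 → not met
4. first-aid certification 359 days ago vs limit 270 → not met
5. professional liability coverage $300,000 < $350,000 → not met
6. licensed body piercers 0 < 4 → not met
7. condition 'serves clients under 18' holds; health department inspection 811 days ago vs limit 730 → not met
8. sharps-disposal audit 373 days ago vs limit 365 → not met
9. workstations without dedicated sharps container 1 ≤ 2 → met
10. sterilization log absent → not met
Not met: 1, 3, 4, 5, 6, 7, 8, 10

1, 3, 4, 5, 6, 7, 8, 10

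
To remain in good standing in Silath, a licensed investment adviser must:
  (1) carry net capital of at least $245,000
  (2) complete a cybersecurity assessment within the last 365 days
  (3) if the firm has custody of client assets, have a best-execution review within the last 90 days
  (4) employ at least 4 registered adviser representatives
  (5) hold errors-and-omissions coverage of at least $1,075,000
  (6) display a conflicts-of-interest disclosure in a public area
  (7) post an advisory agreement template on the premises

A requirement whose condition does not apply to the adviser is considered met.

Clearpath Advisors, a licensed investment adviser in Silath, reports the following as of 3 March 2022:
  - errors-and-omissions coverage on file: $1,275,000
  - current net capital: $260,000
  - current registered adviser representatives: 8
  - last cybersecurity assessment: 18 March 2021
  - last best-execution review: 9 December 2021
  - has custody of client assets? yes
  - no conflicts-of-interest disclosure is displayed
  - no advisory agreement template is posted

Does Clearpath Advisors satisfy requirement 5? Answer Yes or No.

Yes

5. errors-and-omissions coverage $1,275,000 ≥ $1,075,000 → met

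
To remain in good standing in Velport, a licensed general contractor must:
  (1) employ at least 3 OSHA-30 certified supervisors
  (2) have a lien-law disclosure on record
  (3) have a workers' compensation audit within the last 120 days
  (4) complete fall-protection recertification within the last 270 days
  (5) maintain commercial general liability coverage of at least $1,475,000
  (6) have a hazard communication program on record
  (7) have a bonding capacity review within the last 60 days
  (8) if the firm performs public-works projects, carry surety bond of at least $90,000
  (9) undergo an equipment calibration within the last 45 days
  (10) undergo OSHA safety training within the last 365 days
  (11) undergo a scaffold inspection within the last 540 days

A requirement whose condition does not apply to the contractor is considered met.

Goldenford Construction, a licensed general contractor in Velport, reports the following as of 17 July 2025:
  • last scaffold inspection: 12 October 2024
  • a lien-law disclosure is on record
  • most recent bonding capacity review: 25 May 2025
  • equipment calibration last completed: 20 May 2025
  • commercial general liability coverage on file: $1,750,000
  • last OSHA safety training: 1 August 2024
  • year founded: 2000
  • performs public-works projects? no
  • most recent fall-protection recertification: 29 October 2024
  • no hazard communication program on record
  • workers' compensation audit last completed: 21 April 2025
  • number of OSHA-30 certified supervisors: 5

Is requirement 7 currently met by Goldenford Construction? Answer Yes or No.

7. bonding capacity review 53 days ago vs limit 60 → met

Yes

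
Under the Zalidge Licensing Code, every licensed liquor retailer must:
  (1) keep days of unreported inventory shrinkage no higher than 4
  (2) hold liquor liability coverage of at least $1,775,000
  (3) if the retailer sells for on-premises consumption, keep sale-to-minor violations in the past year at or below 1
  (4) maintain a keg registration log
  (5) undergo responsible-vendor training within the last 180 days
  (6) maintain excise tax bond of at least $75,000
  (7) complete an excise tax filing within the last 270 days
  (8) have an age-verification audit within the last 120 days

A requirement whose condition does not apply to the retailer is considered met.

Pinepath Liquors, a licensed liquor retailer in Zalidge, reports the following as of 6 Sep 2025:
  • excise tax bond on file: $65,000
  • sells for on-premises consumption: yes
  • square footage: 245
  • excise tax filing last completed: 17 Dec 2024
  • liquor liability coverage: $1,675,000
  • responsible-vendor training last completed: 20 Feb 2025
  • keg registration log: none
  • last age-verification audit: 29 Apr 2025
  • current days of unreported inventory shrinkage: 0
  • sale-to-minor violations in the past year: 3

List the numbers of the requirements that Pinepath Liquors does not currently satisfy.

1. days of unreported inventory shrinkage 0 ≤ 4 → met
2. liquor liability coverage $1,675,000 < $1,775,000 → not met
3. condition 'sells for on-premises consumption' holds; sale-to-minor violations in the past year 3 > 1 → not met
4. keg registration log absent → not met
5. responsible-vendor training 198 days ago vs limit 180 → not met
6. excise tax bond $65,000 < $75,000 → not met
7. excise tax filing 263 days ago vs limit 270 → met
8. age-verification audit 130 days ago vs limit 120 → not met
Not met: 2, 3, 4, 5, 6, 8

2, 3, 4, 5, 6, 8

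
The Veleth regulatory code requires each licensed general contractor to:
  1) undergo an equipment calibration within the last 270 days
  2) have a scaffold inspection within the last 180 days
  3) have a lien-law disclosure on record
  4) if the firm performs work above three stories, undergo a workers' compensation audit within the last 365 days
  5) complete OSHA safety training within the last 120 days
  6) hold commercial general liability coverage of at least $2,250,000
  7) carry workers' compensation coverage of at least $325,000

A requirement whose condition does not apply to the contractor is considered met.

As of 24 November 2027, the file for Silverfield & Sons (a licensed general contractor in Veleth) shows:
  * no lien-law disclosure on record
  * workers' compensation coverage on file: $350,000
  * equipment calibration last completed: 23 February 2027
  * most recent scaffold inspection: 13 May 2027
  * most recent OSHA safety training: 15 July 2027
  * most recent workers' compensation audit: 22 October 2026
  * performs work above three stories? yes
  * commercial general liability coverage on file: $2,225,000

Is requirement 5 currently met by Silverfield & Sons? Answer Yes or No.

No

5. OSHA safety training 132 days ago vs limit 120 → not met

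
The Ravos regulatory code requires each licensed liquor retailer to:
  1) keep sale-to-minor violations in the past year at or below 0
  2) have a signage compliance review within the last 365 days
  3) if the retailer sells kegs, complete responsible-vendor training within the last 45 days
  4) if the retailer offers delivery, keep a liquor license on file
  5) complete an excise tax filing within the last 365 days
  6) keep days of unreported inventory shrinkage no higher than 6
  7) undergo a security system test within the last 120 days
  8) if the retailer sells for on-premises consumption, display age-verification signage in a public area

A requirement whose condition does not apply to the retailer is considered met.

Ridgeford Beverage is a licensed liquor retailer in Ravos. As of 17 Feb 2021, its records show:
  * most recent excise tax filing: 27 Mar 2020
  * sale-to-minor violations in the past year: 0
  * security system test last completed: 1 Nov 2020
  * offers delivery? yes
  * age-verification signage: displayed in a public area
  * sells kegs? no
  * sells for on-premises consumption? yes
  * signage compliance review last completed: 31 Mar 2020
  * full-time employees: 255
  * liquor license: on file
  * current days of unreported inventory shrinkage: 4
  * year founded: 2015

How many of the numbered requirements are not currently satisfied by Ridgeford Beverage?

0

1. sale-to-minor violations in the past year 0 ≤ 0 → met
2. signage compliance review 323 days ago vs limit 365 → met
3. condition 'sells kegs' does not hold → requirement n/a → met
4. condition 'offers delivery' holds; liquor license present → met
5. excise tax filing 327 days ago vs limit 365 → met
6. days of unreported inventory shrinkage 4 ≤ 6 → met
7. security system test 108 days ago vs limit 120 → met
8. condition 'sells for on-premises consumption' holds; age-verification signage present → met
Not met: 0 of 8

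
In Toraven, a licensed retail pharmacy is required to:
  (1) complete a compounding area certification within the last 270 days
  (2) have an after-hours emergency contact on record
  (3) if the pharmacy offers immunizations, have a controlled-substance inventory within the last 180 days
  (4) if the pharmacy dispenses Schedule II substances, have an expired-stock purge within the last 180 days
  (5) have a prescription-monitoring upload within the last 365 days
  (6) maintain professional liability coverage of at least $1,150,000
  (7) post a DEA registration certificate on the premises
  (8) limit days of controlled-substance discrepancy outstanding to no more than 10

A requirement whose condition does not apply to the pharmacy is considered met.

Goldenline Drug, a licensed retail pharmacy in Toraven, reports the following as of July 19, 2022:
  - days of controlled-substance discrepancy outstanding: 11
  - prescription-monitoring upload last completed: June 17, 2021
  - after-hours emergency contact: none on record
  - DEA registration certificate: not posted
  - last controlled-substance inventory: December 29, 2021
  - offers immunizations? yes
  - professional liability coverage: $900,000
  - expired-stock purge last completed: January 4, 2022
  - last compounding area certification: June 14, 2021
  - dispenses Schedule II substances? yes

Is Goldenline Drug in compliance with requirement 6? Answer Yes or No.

No

6. professional liability coverage $900,000 < $1,150,000 → not met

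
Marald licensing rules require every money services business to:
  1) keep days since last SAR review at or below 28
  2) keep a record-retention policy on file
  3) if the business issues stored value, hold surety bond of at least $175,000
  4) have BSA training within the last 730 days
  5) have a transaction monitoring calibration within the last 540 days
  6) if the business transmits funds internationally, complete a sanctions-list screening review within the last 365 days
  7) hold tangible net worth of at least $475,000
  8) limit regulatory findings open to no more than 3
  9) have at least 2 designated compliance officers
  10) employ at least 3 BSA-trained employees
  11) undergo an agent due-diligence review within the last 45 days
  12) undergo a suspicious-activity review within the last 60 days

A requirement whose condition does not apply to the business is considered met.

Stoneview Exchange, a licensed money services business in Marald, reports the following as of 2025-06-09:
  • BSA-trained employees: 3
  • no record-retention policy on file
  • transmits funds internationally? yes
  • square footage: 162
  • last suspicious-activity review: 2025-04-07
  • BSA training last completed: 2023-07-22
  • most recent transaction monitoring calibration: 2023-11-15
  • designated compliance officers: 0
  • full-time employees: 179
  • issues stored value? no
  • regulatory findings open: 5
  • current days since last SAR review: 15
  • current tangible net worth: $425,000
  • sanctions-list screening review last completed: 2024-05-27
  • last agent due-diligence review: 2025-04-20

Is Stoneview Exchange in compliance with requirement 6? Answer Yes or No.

6. condition 'transmits funds internationally' holds; sanctions-list screening review 378 days ago vs limit 365 → not met

No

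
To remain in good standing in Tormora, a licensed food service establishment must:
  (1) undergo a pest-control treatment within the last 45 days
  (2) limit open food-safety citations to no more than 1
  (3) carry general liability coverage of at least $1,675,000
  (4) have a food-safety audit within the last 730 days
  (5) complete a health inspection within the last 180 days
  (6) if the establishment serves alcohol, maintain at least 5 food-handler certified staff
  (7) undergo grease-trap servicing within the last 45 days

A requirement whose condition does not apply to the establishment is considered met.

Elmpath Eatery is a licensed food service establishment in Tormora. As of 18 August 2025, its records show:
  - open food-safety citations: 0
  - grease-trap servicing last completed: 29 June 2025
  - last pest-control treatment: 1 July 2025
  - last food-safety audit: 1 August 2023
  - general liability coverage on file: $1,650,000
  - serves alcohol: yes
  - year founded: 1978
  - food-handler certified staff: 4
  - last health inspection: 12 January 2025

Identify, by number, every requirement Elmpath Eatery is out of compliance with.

1, 3, 4, 5, 6, 7

1. pest-control treatment 48 days ago vs limit 45 → not met
2. open food-safety citations 0 ≤ 1 → met
3. general liability coverage $1,650,000 < $1,675,000 → not met
4. food-safety audit 748 days ago vs limit 730 → not met
5. health inspection 218 days ago vs limit 180 → not met
6. condition 'serves alcohol' holds; food-handler certified staff 4 < 5 → not met
7. grease-trap servicing 50 days ago vs limit 45 → not met
Not met: 1, 3, 4, 5, 6, 7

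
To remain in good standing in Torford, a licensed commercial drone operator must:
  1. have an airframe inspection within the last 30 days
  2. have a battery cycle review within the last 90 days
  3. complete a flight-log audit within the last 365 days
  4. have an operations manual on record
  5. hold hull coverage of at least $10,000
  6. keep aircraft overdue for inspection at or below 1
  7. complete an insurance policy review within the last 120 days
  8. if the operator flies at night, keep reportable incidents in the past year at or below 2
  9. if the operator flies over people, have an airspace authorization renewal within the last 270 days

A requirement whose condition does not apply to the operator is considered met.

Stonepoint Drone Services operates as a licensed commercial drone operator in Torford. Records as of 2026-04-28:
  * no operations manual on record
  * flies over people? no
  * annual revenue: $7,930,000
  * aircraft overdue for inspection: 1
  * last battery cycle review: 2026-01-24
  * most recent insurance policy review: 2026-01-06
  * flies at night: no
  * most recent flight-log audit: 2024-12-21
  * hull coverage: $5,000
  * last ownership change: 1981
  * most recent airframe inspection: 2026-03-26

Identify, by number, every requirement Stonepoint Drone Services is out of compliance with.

1. airframe inspection 33 days ago vs limit 30 → not met
2. battery cycle review 94 days ago vs limit 90 → not met
3. flight-log audit 493 days ago vs limit 365 → not met
4. operations manual absent → not met
5. hull coverage $5,000 < $10,000 → not met
6. aircraft overdue for inspection 1 ≤ 1 → met
7. insurance policy review 112 days ago vs limit 120 → met
8. condition 'flies at night' does not hold → requirement n/a → met
9. condition 'flies over people' does not hold → requirement n/a → met
Not met: 1, 2, 3, 4, 5

1, 2, 3, 4, 5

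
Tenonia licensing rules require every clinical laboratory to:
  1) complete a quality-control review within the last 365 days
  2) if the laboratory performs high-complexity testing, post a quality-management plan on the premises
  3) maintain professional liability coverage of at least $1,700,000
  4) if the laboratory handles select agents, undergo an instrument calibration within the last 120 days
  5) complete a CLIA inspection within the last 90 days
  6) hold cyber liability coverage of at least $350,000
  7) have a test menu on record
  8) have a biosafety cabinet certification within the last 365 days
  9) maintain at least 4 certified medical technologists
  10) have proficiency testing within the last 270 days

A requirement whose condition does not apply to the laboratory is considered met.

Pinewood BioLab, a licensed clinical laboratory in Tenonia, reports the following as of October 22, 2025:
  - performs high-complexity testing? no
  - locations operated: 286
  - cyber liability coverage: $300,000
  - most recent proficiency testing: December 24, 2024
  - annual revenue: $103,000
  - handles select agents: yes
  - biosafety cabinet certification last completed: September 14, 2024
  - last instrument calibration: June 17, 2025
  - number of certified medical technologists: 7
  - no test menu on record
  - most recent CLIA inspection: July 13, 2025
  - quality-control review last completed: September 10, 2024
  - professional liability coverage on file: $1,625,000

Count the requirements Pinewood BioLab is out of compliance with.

8

1. quality-control review 407 days ago vs limit 365 → not met
2. condition 'performs high-complexity testing' does not hold → requirement n/a → met
3. professional liability coverage $1,625,000 < $1,700,000 → not met
4. condition 'handles select agents' holds; instrument calibration 127 days ago vs limit 120 → not met
5. CLIA inspection 101 days ago vs limit 90 → not met
6. cyber liability coverage $300,000 < $350,000 → not met
7. test menu absent → not met
8. biosafety cabinet certification 403 days ago vs limit 365 → not met
9. certified medical technologists 7 ≥ 4 → met
10. proficiency testing 302 days ago vs limit 270 → not met
Not met: 8 of 10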